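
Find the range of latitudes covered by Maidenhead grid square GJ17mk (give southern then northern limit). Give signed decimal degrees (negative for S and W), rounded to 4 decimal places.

Field G=6, J=9: +6·20° lon, +9·10° lat → SW at lon -60°, lat 0°.
Square 1, 7: +1·2° lon, +7·1° lat → SW at lon -58°, lat 7°.
Subsquare m=12, k=10: +12·0.0833333° lon, +10·0.0416667° lat → SW at lon -57°, lat 7.41667°.
Cell spans 0.0833333° lon × 0.0416667° lat.
south 7.4167, north 7.4583.

7.4167, 7.4583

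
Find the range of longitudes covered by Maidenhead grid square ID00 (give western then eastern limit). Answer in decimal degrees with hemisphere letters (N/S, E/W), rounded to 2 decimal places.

20.00° W, 18.00° W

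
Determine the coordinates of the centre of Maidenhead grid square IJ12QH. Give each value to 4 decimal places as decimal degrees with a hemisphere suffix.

Field I=8, J=9: +8·20° lon, +9·10° lat → SW at lon -20°, lat 0°.
Square 1, 2: +1·2° lon, +2·1° lat → SW at lon -18°, lat 2°.
Subsquare q=16, h=7: +16·0.0833333° lon, +7·0.0416667° lat → SW at lon -16.6667°, lat 2.29167°.
Cell spans 0.0833333° lon × 0.0416667° lat. Centre is SW corner plus half of each.
latitude 2.3125° N, longitude 16.6250° W.

2.3125° N, 16.6250° W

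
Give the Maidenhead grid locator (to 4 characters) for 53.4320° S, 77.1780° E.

MD86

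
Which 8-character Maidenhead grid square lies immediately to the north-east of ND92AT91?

Longitude extended square 9; +1 → 10, wraps to 0, carry into subsquare.
Longitude subsquare a = 0; +1 → 1 = b.
Latitude extended square 1; +1 → 2.

ND92bt02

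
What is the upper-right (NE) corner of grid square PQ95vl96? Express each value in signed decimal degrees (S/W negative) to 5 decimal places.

75.48750, 139.83333

Field P=15, Q=16: +15·20° lon, +16·10° lat → SW at lon 120°, lat 70°.
Square 9, 5: +9·2° lon, +5·1° lat → SW at lon 138°, lat 75°.
Subsquare v=21, l=11: +21·0.0833333° lon, +11·0.0416667° lat → SW at lon 139.75°, lat 75.4583°.
Extended square 9, 6: +9·0.00833333° lon, +6·0.00416667° lat → SW at lon 139.825°, lat 75.4833°.
Cell spans 0.00833333° lon × 0.00416667° lat. NE corner is SW corner plus one full cell.
latitude 75.48750, longitude 139.83333.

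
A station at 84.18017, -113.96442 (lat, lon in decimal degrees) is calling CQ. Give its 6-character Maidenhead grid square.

DR34ae

Shift to the Maidenhead origin (180°W, 90°S): lon 66.0356, lat 174.1802.
Field (20°×10°, letters A–R): 66.0356/20 → 3 → D, 174.1802/10 → 17 → R; chars DR.
Square (2°×1°, digits 0–9): 6.0356/2 → 3, 4.1802/1 → 4; chars 34.
Subsquare (5′×2.5′, letters a–x): 0.0356/0.0833333 → 0 → a, 0.1802/0.0416667 → 4 → e; chars ae.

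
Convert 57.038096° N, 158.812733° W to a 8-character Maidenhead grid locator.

Shift to the Maidenhead origin (180°W, 90°S): lon 21.18727, lat 147.03810.
Field: 21.18727/20 → 1 → B, 147.03810/10 → 14 → O; chars BO.
Square: 1.18727/2 → 0, 7.03810/1 → 7; chars 07.
Subsquare: 1.18727/0.0833333 → 14 → o, 0.03810/0.0416667 → 0 → a; chars oa.
Extended square: 0.02060/0.00833333 → 2, 0.03810/0.00416667 → 9; chars 29.

BO07oa29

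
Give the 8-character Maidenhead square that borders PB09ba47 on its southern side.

PB09ba46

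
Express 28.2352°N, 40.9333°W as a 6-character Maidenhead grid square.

Add 180° to longitude and 90° to latitude: 139.0667, 118.2352.
Field: 139.0667/20 → 6 → G, 118.2352/10 → 11 → L; chars GL.
Square: 19.0667/2 → 9, 8.2352/1 → 8; chars 98.
Subsquare: 1.0667/0.0833333 → 12 → m, 0.2352/0.0416667 → 5 → f; chars mf.

GL98mf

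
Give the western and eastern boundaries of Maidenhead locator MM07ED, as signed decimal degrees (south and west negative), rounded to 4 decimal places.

Field M=12, M=12: +12·20° lon, +12·10° lat → SW at lon 60°, lat 30°.
Square 0, 7: +0·2° lon, +7·1° lat → SW at lon 60°, lat 37°.
Subsquare e=4, d=3: +4·0.0833333° lon, +3·0.0416667° lat → SW at lon 60.3333°, lat 37.125°.
Cell spans 0.0833333° lon × 0.0416667° lat.
west 60.3333, east 60.4167.

60.3333, 60.4167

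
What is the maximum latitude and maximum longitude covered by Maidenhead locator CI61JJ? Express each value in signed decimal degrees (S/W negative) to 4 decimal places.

Field C=2, I=8: +2·20° lon, +8·10° lat → SW at lon -140°, lat -10°.
Square 6, 1: +6·2° lon, +1·1° lat → SW at lon -128°, lat -9°.
Subsquare j=9, j=9: +9·0.0833333° lon, +9·0.0416667° lat → SW at lon -127.25°, lat -8.625°.
Cell spans 0.0833333° lon × 0.0416667° lat. NE corner is SW corner plus one full cell.
latitude -8.5833, longitude -127.1667.

-8.5833, -127.1667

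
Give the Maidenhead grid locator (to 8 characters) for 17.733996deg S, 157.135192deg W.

Shift to the Maidenhead origin (180°W, 90°S): lon 22.86481, lat 72.26600.
Field: lon ⌊22.86481/20⌋ = 1 → B; lat ⌊72.26600/10⌋ = 7 → H.
Square: lon ⌊2.86481/2⌋ = 1; lat ⌊2.26600/1⌋ = 2.
Subsquare: lon ⌊0.86481/0.0833333⌋ = 10 → k; lat ⌊0.26600/0.0416667⌋ = 6 → g.
Extended square: lon ⌊0.03147/0.00833333⌋ = 3; lat ⌊0.01600/0.00416667⌋ = 3.

BH12kg33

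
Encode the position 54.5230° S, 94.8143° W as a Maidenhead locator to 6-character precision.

Offset from 180°W / 90°S: lon 85.1857°, lat 35.4770°.
Field: 85.1857/20 → 4 → E, 35.4770/10 → 3 → D; chars ED.
Square: 5.1857/2 → 2, 5.4770/1 → 5; chars 25.
Subsquare: 1.1857/0.0833333 → 14 → o, 0.4770/0.0416667 → 11 → l; chars ol.

ED25ol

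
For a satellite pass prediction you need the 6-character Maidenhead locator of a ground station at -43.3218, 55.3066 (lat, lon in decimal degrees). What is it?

LE76pq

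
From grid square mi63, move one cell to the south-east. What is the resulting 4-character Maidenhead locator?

MI72

Longitude square 6; +1 → 7.
Latitude square 3; −1 → 2.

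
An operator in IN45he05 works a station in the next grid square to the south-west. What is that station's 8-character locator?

Longitude extended square 0; −1 → -1, wraps to 9, carry into subsquare.
Longitude subsquare h = 7; −1 → 6 = g.
Latitude extended square 5; −1 → 4.

IN45ge94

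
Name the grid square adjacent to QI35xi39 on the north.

QI35xj30

Latitude extended square 9; +1 → 10, wraps to 0, carry into subsquare.
Latitude subsquare i = 8; +1 → 9 = j.
The longitude characters are unchanged.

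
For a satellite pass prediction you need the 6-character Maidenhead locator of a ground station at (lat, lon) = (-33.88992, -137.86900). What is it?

CF16bc

Offset from 180°W / 90°S: lon 42.1310°, lat 56.1101°.
Field: 42.1310/20 → 2 → C, 56.1101/10 → 5 → F; chars CF.
Square: 2.1310/2 → 1, 6.1101/1 → 6; chars 16.
Subsquare: 0.1310/0.0833333 → 1 → b, 0.1101/0.0416667 → 2 → c; chars bc.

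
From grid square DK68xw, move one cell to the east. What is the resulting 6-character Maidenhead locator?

DK78aw

Longitude subsquare x = 23; +1 → 24, wraps to 0 = a, carry into square.
Longitude square 6; +1 → 7.
The latitude characters are unchanged.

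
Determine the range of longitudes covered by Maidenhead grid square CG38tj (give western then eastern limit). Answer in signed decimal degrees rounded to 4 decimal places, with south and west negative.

Field C=2, G=6: +2·20° lon, +6·10° lat → SW at lon -140°, lat -30°.
Square 3, 8: +3·2° lon, +8·1° lat → SW at lon -134°, lat -22°.
Subsquare t=19, j=9: +19·0.0833333° lon, +9·0.0416667° lat → SW at lon -132.417°, lat -21.625°.
Cell spans 0.0833333° lon × 0.0416667° lat.
west -132.4167, east -132.3333.

-132.4167, -132.3333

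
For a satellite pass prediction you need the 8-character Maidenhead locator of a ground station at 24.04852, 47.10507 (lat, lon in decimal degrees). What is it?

LL34nb21

Offset from 180°W / 90°S: lon 227.10507°, lat 114.04852°.
Field (20°×10°, letters A–R): 227.10507/20 → 11 → L, 114.04852/10 → 11 → L; chars LL.
Square (2°×1°, digits 0–9): 7.10507/2 → 3, 4.04852/1 → 4; chars 34.
Subsquare (5′×2.5′, letters a–x): 1.10507/0.0833333 → 13 → n, 0.04852/0.0416667 → 1 → b; chars nb.
Extended square (30″×15″, digits 0–9): 0.02174/0.00833333 → 2, 0.00685/0.00416667 → 1; chars 21.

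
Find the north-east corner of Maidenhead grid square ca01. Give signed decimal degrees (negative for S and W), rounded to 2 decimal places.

-88.00, -138.00

Field C=2, A=0: +2·20° lon, +0·10° lat → SW at lon -140°, lat -90°.
Square 0, 1: +0·2° lon, +1·1° lat → SW at lon -140°, lat -89°.
Cell spans 2° lon × 1° lat. NE corner is SW corner plus one full cell.
latitude -88.00, longitude -138.00.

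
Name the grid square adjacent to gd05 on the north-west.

FD96

Longitude square 0; −1 → -1, wraps to 9, carry into field.
Longitude field G = 6; −1 → 5 = F.
Latitude square 5; +1 → 6.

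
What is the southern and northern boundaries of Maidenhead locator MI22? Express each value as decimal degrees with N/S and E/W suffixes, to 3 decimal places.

Field M=12, I=8: +12·20° lon, +8·10° lat → SW at lon 60°, lat -10°.
Square 2, 2: +2·2° lon, +2·1° lat → SW at lon 64°, lat -8°.
Cell spans 2° lon × 1° lat.
south 8.000° S, north 7.000° S.

8.000° S, 7.000° S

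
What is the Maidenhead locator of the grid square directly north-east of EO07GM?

EO07hn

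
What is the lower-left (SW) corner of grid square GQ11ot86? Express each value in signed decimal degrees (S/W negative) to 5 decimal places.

71.81667, -56.76667

Field G=6, Q=16: +6·20° lon, +16·10° lat → SW at lon -60°, lat 70°.
Square 1, 1: +1·2° lon, +1·1° lat → SW at lon -58°, lat 71°.
Subsquare o=14, t=19: +14·0.0833333° lon, +19·0.0416667° lat → SW at lon -56.8333°, lat 71.7917°.
Extended square 8, 6: +8·0.00833333° lon, +6·0.00416667° lat → SW at lon -56.7667°, lat 71.8167°.
latitude 71.81667, longitude -56.76667.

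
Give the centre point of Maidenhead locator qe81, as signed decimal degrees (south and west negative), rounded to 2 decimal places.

Field Q=16, E=4: +16·20° lon, +4·10° lat → SW at lon 140°, lat -50°.
Square 8, 1: +8·2° lon, +1·1° lat → SW at lon 156°, lat -49°.
Cell spans 2° lon × 1° lat. Centre is SW corner plus half of each.
latitude -48.50, longitude 157.00.

-48.50, 157.00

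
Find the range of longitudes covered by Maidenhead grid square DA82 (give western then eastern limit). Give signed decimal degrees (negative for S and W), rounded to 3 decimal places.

Field D=3, A=0: +3·20° lon, +0·10° lat → SW at lon -120°, lat -90°.
Square 8, 2: +8·2° lon, +2·1° lat → SW at lon -104°, lat -88°.
Cell spans 2° lon × 1° lat.
west -104.000, east -102.000.

-104.000, -102.000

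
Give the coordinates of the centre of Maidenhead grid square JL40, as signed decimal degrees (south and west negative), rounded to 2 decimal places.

20.50, 9.00

Field J=9, L=11: +9·20° lon, +11·10° lat → SW at lon 0°, lat 20°.
Square 4, 0: +4·2° lon, +0·1° lat → SW at lon 8°, lat 20°.
Cell spans 2° lon × 1° lat. Centre is SW corner plus half of each.
latitude 20.50, longitude 9.00.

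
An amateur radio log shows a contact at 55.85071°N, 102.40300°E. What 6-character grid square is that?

OO15eu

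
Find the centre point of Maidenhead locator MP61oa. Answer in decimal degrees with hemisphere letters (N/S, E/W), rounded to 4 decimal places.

61.0208° N, 73.2083° E

Field M=12, P=15: +12·20° lon, +15·10° lat → SW at lon 60°, lat 60°.
Square 6, 1: +6·2° lon, +1·1° lat → SW at lon 72°, lat 61°.
Subsquare o=14, a=0: +14·0.0833333° lon, +0·0.0416667° lat → SW at lon 73.1667°, lat 61°.
Cell spans 0.0833333° lon × 0.0416667° lat. Centre is SW corner plus half of each.
latitude 61.0208° N, longitude 73.2083° E.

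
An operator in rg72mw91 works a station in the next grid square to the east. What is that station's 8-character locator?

Longitude extended square 9; +1 → 10, wraps to 0, carry into subsquare.
Longitude subsquare m = 12; +1 → 13 = n.
The latitude characters are unchanged.

RG72nw01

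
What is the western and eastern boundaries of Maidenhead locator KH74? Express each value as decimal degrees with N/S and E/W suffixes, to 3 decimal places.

Field K=10, H=7: +10·20° lon, +7·10° lat → SW at lon 20°, lat -20°.
Square 7, 4: +7·2° lon, +4·1° lat → SW at lon 34°, lat -16°.
Cell spans 2° lon × 1° lat.
west 34.000° E, east 36.000° E.

34.000° E, 36.000° E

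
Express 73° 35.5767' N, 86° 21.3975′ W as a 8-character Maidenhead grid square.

Shift to the Maidenhead origin (180°W, 90°S): lon 93.64338, lat 163.59294.
Field (20°×10°, letters A–R): 93.64338/20 → 4 → E, 163.59294/10 → 16 → Q; chars EQ.
Square (2°×1°, digits 0–9): 13.64338/2 → 6, 3.59294/1 → 3; chars 63.
Subsquare (5′×2.5′, letters a–x): 1.64338/0.0833333 → 19 → t, 0.59294/0.0416667 → 14 → o; chars to.
Extended square (30″×15″, digits 0–9): 0.06004/0.00833333 → 7, 0.00961/0.00416667 → 2; chars 72.

EQ63to72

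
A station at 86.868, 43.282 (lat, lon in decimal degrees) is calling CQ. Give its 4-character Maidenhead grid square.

Offset from 180°W / 90°S: lon 223.28°, lat 176.87°.
Field (20°×10°, letters A–R): 223.28/20 → 11 → L, 176.87/10 → 17 → R; chars LR.
Square (2°×1°, digits 0–9): 3.28/2 → 1, 6.87/1 → 6; chars 16.

LR16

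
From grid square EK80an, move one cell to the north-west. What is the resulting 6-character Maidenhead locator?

EK70xo

Longitude subsquare a = 0; −1 → -1, wraps to 23 = x, carry into square.
Longitude square 8; −1 → 7.
Latitude subsquare n = 13; +1 → 14 = o.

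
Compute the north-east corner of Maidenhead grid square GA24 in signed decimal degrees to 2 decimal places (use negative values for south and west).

-85.00, -54.00

Field G=6, A=0: +6·20° lon, +0·10° lat → SW at lon -60°, lat -90°.
Square 2, 4: +2·2° lon, +4·1° lat → SW at lon -56°, lat -86°.
Cell spans 2° lon × 1° lat. NE corner is SW corner plus one full cell.
latitude -85.00, longitude -54.00.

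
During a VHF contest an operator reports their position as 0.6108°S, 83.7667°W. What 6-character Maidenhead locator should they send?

Add 180° to longitude and 90° to latitude: 96.2333, 89.3892.
Field (20°×10°, letters A–R): 96.2333/20 → 4 → E, 89.3892/10 → 8 → I; chars EI.
Square (2°×1°, digits 0–9): 16.2333/2 → 8, 9.3892/1 → 9; chars 89.
Subsquare (5′×2.5′, letters a–x): 0.2333/0.0833333 → 2 → c, 0.3892/0.0416667 → 9 → j; chars cj.

EI89cj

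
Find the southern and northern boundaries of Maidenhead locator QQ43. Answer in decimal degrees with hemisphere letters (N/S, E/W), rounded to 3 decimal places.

73.000° N, 74.000° N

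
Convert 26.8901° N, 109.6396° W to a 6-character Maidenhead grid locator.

DL56ev

Offset from 180°W / 90°S: lon 70.3604°, lat 116.8901°.
Field: 70.3604/20 → 3 → D, 116.8901/10 → 11 → L; chars DL.
Square: 10.3604/2 → 5, 6.8901/1 → 6; chars 56.
Subsquare: 0.3604/0.0833333 → 4 → e, 0.8901/0.0416667 → 21 → v; chars ev.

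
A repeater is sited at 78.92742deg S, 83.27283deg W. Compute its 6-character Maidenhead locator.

EB81ib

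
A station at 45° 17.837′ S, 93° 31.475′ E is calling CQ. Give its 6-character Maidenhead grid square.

NE64sq

Shift to the Maidenhead origin (180°W, 90°S): lon 273.5246, lat 44.7027.
Field: lon ⌊273.5246/20⌋ = 13 → N; lat ⌊44.7027/10⌋ = 4 → E.
Square: lon ⌊13.5246/2⌋ = 6; lat ⌊4.7027/1⌋ = 4.
Subsquare: lon ⌊1.5246/0.0833333⌋ = 18 → s; lat ⌊0.7027/0.0416667⌋ = 16 → q.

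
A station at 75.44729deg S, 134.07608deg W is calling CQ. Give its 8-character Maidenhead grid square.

Shift to the Maidenhead origin (180°W, 90°S): lon 45.92392, lat 14.55271.
Field: 45.92392/20 → 2 → C, 14.55271/10 → 1 → B; chars CB.
Square: 5.92392/2 → 2, 4.55271/1 → 4; chars 24.
Subsquare: 1.92392/0.0833333 → 23 → x, 0.55271/0.0416667 → 13 → n; chars xn.
Extended square: 0.00725/0.00833333 → 0, 0.01104/0.00416667 → 2; chars 02.

CB24xn02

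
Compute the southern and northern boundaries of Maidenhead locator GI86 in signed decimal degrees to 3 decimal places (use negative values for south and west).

-4.000, -3.000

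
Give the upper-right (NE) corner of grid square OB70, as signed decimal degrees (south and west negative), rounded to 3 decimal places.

-79.000, 116.000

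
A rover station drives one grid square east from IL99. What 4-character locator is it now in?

JL09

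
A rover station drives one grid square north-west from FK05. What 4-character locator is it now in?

EK96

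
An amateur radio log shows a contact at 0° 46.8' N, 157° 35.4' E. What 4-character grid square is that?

QJ80

Shift to the Maidenhead origin (180°W, 90°S): lon 337.59, lat 90.78.
Field: 337.59/20 → 16 → Q, 90.78/10 → 9 → J; chars QJ.
Square: 17.59/2 → 8, 0.78/1 → 0; chars 80.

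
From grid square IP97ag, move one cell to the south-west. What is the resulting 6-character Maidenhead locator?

IP87xf

Longitude subsquare a = 0; −1 → -1, wraps to 23 = x, carry into square.
Longitude square 9; −1 → 8.
Latitude subsquare g = 6; −1 → 5 = f.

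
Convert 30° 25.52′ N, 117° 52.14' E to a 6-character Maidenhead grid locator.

OM80wk

Offset from 180°W / 90°S: lon 297.8690°, lat 120.4253°.
Field (20°×10°, letters A–R): lon ⌊297.8690/20⌋ = 14 → O; lat ⌊120.4253/10⌋ = 12 → M.
Square (2°×1°, digits 0–9): lon ⌊17.8690/2⌋ = 8; lat ⌊0.4253/1⌋ = 0.
Subsquare (5′×2.5′, letters a–x): lon ⌊1.8690/0.0833333⌋ = 22 → w; lat ⌊0.4253/0.0416667⌋ = 10 → k.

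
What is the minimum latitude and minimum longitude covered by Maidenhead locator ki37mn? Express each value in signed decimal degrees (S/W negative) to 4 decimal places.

Field K=10, I=8: +10·20° lon, +8·10° lat → SW at lon 20°, lat -10°.
Square 3, 7: +3·2° lon, +7·1° lat → SW at lon 26°, lat -3°.
Subsquare m=12, n=13: +12·0.0833333° lon, +13·0.0416667° lat → SW at lon 27°, lat -2.45833°.
latitude -2.4583, longitude 27.0000.

-2.4583, 27.0000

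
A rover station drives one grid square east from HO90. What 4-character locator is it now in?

IO00

Longitude square 9; +1 → 10, wraps to 0, carry into field.
Longitude field H = 7; +1 → 8 = I.
The latitude characters are unchanged.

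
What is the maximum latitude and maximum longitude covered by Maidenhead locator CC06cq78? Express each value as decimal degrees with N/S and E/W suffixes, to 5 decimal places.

Field C=2, C=2: +2·20° lon, +2·10° lat → SW at lon -140°, lat -70°.
Square 0, 6: +0·2° lon, +6·1° lat → SW at lon -140°, lat -64°.
Subsquare c=2, q=16: +2·0.0833333° lon, +16·0.0416667° lat → SW at lon -139.833°, lat -63.3333°.
Extended square 7, 8: +7·0.00833333° lon, +8·0.00416667° lat → SW at lon -139.775°, lat -63.3°.
Cell spans 0.00833333° lon × 0.00416667° lat. NE corner is SW corner plus one full cell.
latitude 63.29583° S, longitude 139.76667° W.

63.29583° S, 139.76667° W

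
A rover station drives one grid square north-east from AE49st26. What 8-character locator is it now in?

AE49st37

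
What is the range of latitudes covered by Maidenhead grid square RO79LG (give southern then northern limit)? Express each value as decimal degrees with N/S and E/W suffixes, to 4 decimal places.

Field R=17, O=14: +17·20° lon, +14·10° lat → SW at lon 160°, lat 50°.
Square 7, 9: +7·2° lon, +9·1° lat → SW at lon 174°, lat 59°.
Subsquare l=11, g=6: +11·0.0833333° lon, +6·0.0416667° lat → SW at lon 174.917°, lat 59.25°.
Cell spans 0.0833333° lon × 0.0416667° lat.
south 59.2500° N, north 59.2917° N.

59.2500° N, 59.2917° N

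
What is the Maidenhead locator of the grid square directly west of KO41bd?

Longitude subsquare b = 1; −1 → 0 = a.
The latitude characters are unchanged.

KO41ad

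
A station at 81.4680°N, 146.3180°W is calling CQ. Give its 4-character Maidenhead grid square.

BR61

Add 180° to longitude and 90° to latitude: 33.68, 171.47.
Field: lon ⌊33.68/20⌋ = 1 → B; lat ⌊171.47/10⌋ = 17 → R.
Square: lon ⌊13.68/2⌋ = 6; lat ⌊1.47/1⌋ = 1.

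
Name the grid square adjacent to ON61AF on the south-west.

ON51xe

Longitude subsquare a = 0; −1 → -1, wraps to 23 = x, carry into square.
Longitude square 6; −1 → 5.
Latitude subsquare f = 5; −1 → 4 = e.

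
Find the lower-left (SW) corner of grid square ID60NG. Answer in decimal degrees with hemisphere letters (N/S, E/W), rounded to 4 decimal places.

Field I=8, D=3: +8·20° lon, +3·10° lat → SW at lon -20°, lat -60°.
Square 6, 0: +6·2° lon, +0·1° lat → SW at lon -8°, lat -60°.
Subsquare n=13, g=6: +13·0.0833333° lon, +6·0.0416667° lat → SW at lon -6.91667°, lat -59.75°.
latitude 59.7500° S, longitude 6.9167° W.

59.7500° S, 6.9167° W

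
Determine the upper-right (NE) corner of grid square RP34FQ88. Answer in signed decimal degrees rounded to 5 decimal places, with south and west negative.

64.70417, 166.49167

Field R=17, P=15: +17·20° lon, +15·10° lat → SW at lon 160°, lat 60°.
Square 3, 4: +3·2° lon, +4·1° lat → SW at lon 166°, lat 64°.
Subsquare f=5, q=16: +5·0.0833333° lon, +16·0.0416667° lat → SW at lon 166.417°, lat 64.6667°.
Extended square 8, 8: +8·0.00833333° lon, +8·0.00416667° lat → SW at lon 166.483°, lat 64.7°.
Cell spans 0.00833333° lon × 0.00416667° lat. NE corner is SW corner plus one full cell.
latitude 64.70417, longitude 166.49167.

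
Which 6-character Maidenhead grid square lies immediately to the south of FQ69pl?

FQ69pk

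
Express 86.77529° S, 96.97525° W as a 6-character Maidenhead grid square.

EA13mf

Add 180° to longitude and 90° to latitude: 83.0247, 3.2247.
Field: lon ⌊83.0247/20⌋ = 4 → E; lat ⌊3.2247/10⌋ = 0 → A.
Square: lon ⌊3.0247/2⌋ = 1; lat ⌊3.2247/1⌋ = 3.
Subsquare: lon ⌊1.0247/0.0833333⌋ = 12 → m; lat ⌊0.2247/0.0416667⌋ = 5 → f.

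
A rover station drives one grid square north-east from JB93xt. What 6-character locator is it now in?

KB03au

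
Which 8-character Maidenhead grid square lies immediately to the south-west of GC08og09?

GC08ng98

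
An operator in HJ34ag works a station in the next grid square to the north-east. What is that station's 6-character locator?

HJ34bh

Longitude subsquare a = 0; +1 → 1 = b.
Latitude subsquare g = 6; +1 → 7 = h.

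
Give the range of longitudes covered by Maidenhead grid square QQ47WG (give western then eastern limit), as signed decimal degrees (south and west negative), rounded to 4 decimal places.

149.8333, 149.9167

Field Q=16, Q=16: +16·20° lon, +16·10° lat → SW at lon 140°, lat 70°.
Square 4, 7: +4·2° lon, +7·1° lat → SW at lon 148°, lat 77°.
Subsquare w=22, g=6: +22·0.0833333° lon, +6·0.0416667° lat → SW at lon 149.833°, lat 77.25°.
Cell spans 0.0833333° lon × 0.0416667° lat.
west 149.8333, east 149.9167.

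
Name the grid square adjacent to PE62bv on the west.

Longitude subsquare b = 1; −1 → 0 = a.
The latitude characters are unchanged.

PE62av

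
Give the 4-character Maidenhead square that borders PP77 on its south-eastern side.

Longitude square 7; +1 → 8.
Latitude square 7; −1 → 6.

PP86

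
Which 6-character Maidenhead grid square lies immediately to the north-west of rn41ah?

RN31xi

Longitude subsquare a = 0; −1 → -1, wraps to 23 = x, carry into square.
Longitude square 4; −1 → 3.
Latitude subsquare h = 7; +1 → 8 = i.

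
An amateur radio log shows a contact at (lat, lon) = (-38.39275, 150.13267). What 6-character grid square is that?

Shift to the Maidenhead origin (180°W, 90°S): lon 330.1327, lat 51.6073.
Field: 330.1327/20 → 16 → Q, 51.6073/10 → 5 → F; chars QF.
Square: 10.1327/2 → 5, 1.6073/1 → 1; chars 51.
Subsquare: 0.1327/0.0833333 → 1 → b, 0.6073/0.0416667 → 14 → o; chars bo.

QF51bo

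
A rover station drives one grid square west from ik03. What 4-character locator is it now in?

HK93

Longitude square 0; −1 → -1, wraps to 9, carry into field.
Longitude field I = 8; −1 → 7 = H.
The latitude characters are unchanged.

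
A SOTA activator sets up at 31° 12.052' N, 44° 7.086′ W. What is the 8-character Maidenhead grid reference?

GM71we58

Offset from 180°W / 90°S: lon 135.88190°, lat 121.20087°.
Field: lon ⌊135.88190/20⌋ = 6 → G; lat ⌊121.20087/10⌋ = 12 → M.
Square: lon ⌊15.88190/2⌋ = 7; lat ⌊1.20087/1⌋ = 1.
Subsquare: lon ⌊1.88190/0.0833333⌋ = 22 → w; lat ⌊0.20087/0.0416667⌋ = 4 → e.
Extended square: lon ⌊0.04857/0.00833333⌋ = 5; lat ⌊0.03420/0.00416667⌋ = 8.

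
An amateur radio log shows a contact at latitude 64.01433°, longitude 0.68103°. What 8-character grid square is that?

Shift to the Maidenhead origin (180°W, 90°S): lon 180.68103, lat 154.01433.
Field (20°×10°, letters A–R): 180.68103/20 → 9 → J, 154.01433/10 → 15 → P; chars JP.
Square (2°×1°, digits 0–9): 0.68103/2 → 0, 4.01433/1 → 4; chars 04.
Subsquare (5′×2.5′, letters a–x): 0.68103/0.0833333 → 8 → i, 0.01433/0.0416667 → 0 → a; chars ia.
Extended square (30″×15″, digits 0–9): 0.01436/0.00833333 → 1, 0.01433/0.00416667 → 3; chars 13.

JP04ia13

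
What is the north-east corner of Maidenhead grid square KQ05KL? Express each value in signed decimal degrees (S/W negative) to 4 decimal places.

75.5000, 20.9167

Field K=10, Q=16: +10·20° lon, +16·10° lat → SW at lon 20°, lat 70°.
Square 0, 5: +0·2° lon, +5·1° lat → SW at lon 20°, lat 75°.
Subsquare k=10, l=11: +10·0.0833333° lon, +11·0.0416667° lat → SW at lon 20.8333°, lat 75.4583°.
Cell spans 0.0833333° lon × 0.0416667° lat. NE corner is SW corner plus one full cell.
latitude 75.5000, longitude 20.9167.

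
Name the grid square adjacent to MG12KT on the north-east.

MG12lu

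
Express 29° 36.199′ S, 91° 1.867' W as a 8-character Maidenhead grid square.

EG40lj65

Offset from 180°W / 90°S: lon 88.96888°, lat 60.39668°.
Field: lon ⌊88.96888/20⌋ = 4 → E; lat ⌊60.39668/10⌋ = 6 → G.
Square: lon ⌊8.96888/2⌋ = 4; lat ⌊0.39668/1⌋ = 0.
Subsquare: lon ⌊0.96888/0.0833333⌋ = 11 → l; lat ⌊0.39668/0.0416667⌋ = 9 → j.
Extended square: lon ⌊0.05222/0.00833333⌋ = 6; lat ⌊0.02168/0.00416667⌋ = 5.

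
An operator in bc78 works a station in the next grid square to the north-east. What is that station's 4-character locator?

Longitude square 7; +1 → 8.
Latitude square 8; +1 → 9.

BC89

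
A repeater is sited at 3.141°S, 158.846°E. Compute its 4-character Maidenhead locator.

QI96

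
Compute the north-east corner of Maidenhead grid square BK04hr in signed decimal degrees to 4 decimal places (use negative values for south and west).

Field B=1, K=10: +1·20° lon, +10·10° lat → SW at lon -160°, lat 10°.
Square 0, 4: +0·2° lon, +4·1° lat → SW at lon -160°, lat 14°.
Subsquare h=7, r=17: +7·0.0833333° lon, +17·0.0416667° lat → SW at lon -159.417°, lat 14.7083°.
Cell spans 0.0833333° lon × 0.0416667° lat. NE corner is SW corner plus one full cell.
latitude 14.7500, longitude -159.3333.

14.7500, -159.3333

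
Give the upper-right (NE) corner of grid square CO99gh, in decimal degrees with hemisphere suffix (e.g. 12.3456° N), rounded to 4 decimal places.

59.3333° N, 121.4167° W

Field C=2, O=14: +2·20° lon, +14·10° lat → SW at lon -140°, lat 50°.
Square 9, 9: +9·2° lon, +9·1° lat → SW at lon -122°, lat 59°.
Subsquare g=6, h=7: +6·0.0833333° lon, +7·0.0416667° lat → SW at lon -121.5°, lat 59.2917°.
Cell spans 0.0833333° lon × 0.0416667° lat. NE corner is SW corner plus one full cell.
latitude 59.3333° N, longitude 121.4167° W.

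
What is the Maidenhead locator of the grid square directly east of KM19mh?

KM19nh

Longitude subsquare m = 12; +1 → 13 = n.
The latitude characters are unchanged.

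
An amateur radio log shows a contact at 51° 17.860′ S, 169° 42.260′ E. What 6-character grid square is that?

Offset from 180°W / 90°S: lon 349.7043°, lat 38.7023°.
Field: lon ⌊349.7043/20⌋ = 17 → R; lat ⌊38.7023/10⌋ = 3 → D.
Square: lon ⌊9.7043/2⌋ = 4; lat ⌊8.7023/1⌋ = 8.
Subsquare: lon ⌊1.7043/0.0833333⌋ = 20 → u; lat ⌊0.7023/0.0416667⌋ = 16 → q.

RD48uq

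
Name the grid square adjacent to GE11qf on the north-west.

GE11pg

Longitude subsquare q = 16; −1 → 15 = p.
Latitude subsquare f = 5; +1 → 6 = g.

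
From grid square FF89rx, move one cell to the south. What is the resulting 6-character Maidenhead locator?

FF89rw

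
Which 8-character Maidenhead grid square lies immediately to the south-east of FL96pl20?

FL96pk39

Longitude extended square 2; +1 → 3.
Latitude extended square 0; −1 → -1, wraps to 9, carry into subsquare.
Latitude subsquare l = 11; −1 → 10 = k.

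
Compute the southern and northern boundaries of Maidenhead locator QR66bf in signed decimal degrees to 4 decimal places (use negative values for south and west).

86.2083, 86.2500

Field Q=16, R=17: +16·20° lon, +17·10° lat → SW at lon 140°, lat 80°.
Square 6, 6: +6·2° lon, +6·1° lat → SW at lon 152°, lat 86°.
Subsquare b=1, f=5: +1·0.0833333° lon, +5·0.0416667° lat → SW at lon 152.083°, lat 86.2083°.
Cell spans 0.0833333° lon × 0.0416667° lat.
south 86.2083, north 86.2500.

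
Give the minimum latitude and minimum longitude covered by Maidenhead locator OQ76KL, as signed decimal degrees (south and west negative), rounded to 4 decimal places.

76.4583, 114.8333

Field O=14, Q=16: +14·20° lon, +16·10° lat → SW at lon 100°, lat 70°.
Square 7, 6: +7·2° lon, +6·1° lat → SW at lon 114°, lat 76°.
Subsquare k=10, l=11: +10·0.0833333° lon, +11·0.0416667° lat → SW at lon 114.833°, lat 76.4583°.
latitude 76.4583, longitude 114.8333.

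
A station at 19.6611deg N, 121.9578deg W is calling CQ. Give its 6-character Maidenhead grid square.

Shift to the Maidenhead origin (180°W, 90°S): lon 58.0422, lat 109.6611.
Field: lon ⌊58.0422/20⌋ = 2 → C; lat ⌊109.6611/10⌋ = 10 → K.
Square: lon ⌊18.0422/2⌋ = 9; lat ⌊9.6611/1⌋ = 9.
Subsquare: lon ⌊0.0422/0.0833333⌋ = 0 → a; lat ⌊0.6611/0.0416667⌋ = 15 → p.

CK99ap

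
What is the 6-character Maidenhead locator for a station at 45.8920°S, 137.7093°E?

PE84uc

Shift to the Maidenhead origin (180°W, 90°S): lon 317.7093, lat 44.1080.
Field (20°×10°, letters A–R): 317.7093/20 → 15 → P, 44.1080/10 → 4 → E; chars PE.
Square (2°×1°, digits 0–9): 17.7093/2 → 8, 4.1080/1 → 4; chars 84.
Subsquare (5′×2.5′, letters a–x): 1.7093/0.0833333 → 20 → u, 0.1080/0.0416667 → 2 → c; chars uc.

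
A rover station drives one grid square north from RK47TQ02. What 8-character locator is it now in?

Latitude extended square 2; +1 → 3.
The longitude characters are unchanged.

RK47tq03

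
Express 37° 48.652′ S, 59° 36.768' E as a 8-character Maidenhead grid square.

Shift to the Maidenhead origin (180°W, 90°S): lon 239.61280, lat 52.18913.
Field (20°×10°, letters A–R): lon ⌊239.61280/20⌋ = 11 → L; lat ⌊52.18913/10⌋ = 5 → F.
Square (2°×1°, digits 0–9): lon ⌊19.61280/2⌋ = 9; lat ⌊2.18913/1⌋ = 2.
Subsquare (5′×2.5′, letters a–x): lon ⌊1.61280/0.0833333⌋ = 19 → t; lat ⌊0.18913/0.0416667⌋ = 4 → e.
Extended square (30″×15″, digits 0–9): lon ⌊0.02947/0.00833333⌋ = 3; lat ⌊0.02247/0.00416667⌋ = 5.

LF92te35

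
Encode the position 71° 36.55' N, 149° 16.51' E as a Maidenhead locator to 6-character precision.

QQ41po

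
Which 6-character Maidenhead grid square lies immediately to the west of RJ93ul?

RJ93tl

Longitude subsquare u = 20; −1 → 19 = t.
The latitude characters are unchanged.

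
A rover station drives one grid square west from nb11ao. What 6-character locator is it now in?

NB01xo

Longitude subsquare a = 0; −1 → -1, wraps to 23 = x, carry into square.
Longitude square 1; −1 → 0.
The latitude characters are unchanged.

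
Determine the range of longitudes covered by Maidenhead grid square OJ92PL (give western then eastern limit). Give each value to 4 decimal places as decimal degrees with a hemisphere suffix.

119.2500° E, 119.3333° E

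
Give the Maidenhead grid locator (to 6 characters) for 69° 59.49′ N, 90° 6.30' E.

NP59bx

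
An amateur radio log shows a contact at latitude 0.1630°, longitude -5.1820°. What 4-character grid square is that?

Shift to the Maidenhead origin (180°W, 90°S): lon 174.82, lat 90.16.
Field: lon ⌊174.82/20⌋ = 8 → I; lat ⌊90.16/10⌋ = 9 → J.
Square: lon ⌊14.82/2⌋ = 7; lat ⌊0.16/1⌋ = 0.

IJ70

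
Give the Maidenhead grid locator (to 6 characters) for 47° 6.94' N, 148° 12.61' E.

QN47cc

Add 180° to longitude and 90° to latitude: 328.2102, 137.1157.
Field: lon ⌊328.2102/20⌋ = 16 → Q; lat ⌊137.1157/10⌋ = 13 → N.
Square: lon ⌊8.2102/2⌋ = 4; lat ⌊7.1157/1⌋ = 7.
Subsquare: lon ⌊0.2102/0.0833333⌋ = 2 → c; lat ⌊0.1157/0.0416667⌋ = 2 → c.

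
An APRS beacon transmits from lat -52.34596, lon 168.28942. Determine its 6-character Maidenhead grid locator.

RD47dp

Offset from 180°W / 90°S: lon 348.2894°, lat 37.6540°.
Field: 348.2894/20 → 17 → R, 37.6540/10 → 3 → D; chars RD.
Square: 8.2894/2 → 4, 7.6540/1 → 7; chars 47.
Subsquare: 0.2894/0.0833333 → 3 → d, 0.6540/0.0416667 → 15 → p; chars dp.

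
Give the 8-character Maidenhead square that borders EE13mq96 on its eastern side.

Longitude extended square 9; +1 → 10, wraps to 0, carry into subsquare.
Longitude subsquare m = 12; +1 → 13 = n.
The latitude characters are unchanged.

EE13nq06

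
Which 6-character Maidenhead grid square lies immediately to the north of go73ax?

GO74aa

Latitude subsquare x = 23; +1 → 24, wraps to 0 = a, carry into square.
Latitude square 3; +1 → 4.
The longitude characters are unchanged.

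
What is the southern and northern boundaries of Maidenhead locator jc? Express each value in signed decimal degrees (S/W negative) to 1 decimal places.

-70.0, -60.0

Field J=9, C=2: +9·20° lon, +2·10° lat → SW at lon 0°, lat -70°.
Cell spans 20° lon × 10° lat.
south -70.0, north -60.0.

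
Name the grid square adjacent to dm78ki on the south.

DM78kh

Latitude subsquare i = 8; −1 → 7 = h.
The longitude characters are unchanged.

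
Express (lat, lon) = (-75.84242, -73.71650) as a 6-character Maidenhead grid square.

Shift to the Maidenhead origin (180°W, 90°S): lon 106.2835, lat 14.1576.
Field: 106.2835/20 → 5 → F, 14.1576/10 → 1 → B; chars FB.
Square: 6.2835/2 → 3, 4.1576/1 → 4; chars 34.
Subsquare: 0.2835/0.0833333 → 3 → d, 0.1576/0.0416667 → 3 → d; chars dd.

FB34dd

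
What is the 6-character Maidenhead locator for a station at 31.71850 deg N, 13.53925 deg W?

Offset from 180°W / 90°S: lon 166.4607°, lat 121.7185°.
Field: lon ⌊166.4607/20⌋ = 8 → I; lat ⌊121.7185/10⌋ = 12 → M.
Square: lon ⌊6.4607/2⌋ = 3; lat ⌊1.7185/1⌋ = 1.
Subsquare: lon ⌊0.4607/0.0833333⌋ = 5 → f; lat ⌊0.7185/0.0416667⌋ = 17 → r.

IM31fr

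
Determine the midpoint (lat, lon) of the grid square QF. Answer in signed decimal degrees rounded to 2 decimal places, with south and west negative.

Field Q=16, F=5: +16·20° lon, +5·10° lat → SW at lon 140°, lat -40°.
Cell spans 20° lon × 10° lat. Centre is SW corner plus half of each.
latitude -35.00, longitude 150.00.

-35.00, 150.00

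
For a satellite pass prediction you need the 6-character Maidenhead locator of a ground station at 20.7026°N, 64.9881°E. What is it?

ML20lq

Add 180° to longitude and 90° to latitude: 244.9881, 110.7026.
Field: 244.9881/20 → 12 → M, 110.7026/10 → 11 → L; chars ML.
Square: 4.9881/2 → 2, 0.7026/1 → 0; chars 20.
Subsquare: 0.9881/0.0833333 → 11 → l, 0.7026/0.0416667 → 16 → q; chars lq.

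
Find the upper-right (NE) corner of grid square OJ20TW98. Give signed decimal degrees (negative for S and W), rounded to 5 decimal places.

0.95417, 105.66667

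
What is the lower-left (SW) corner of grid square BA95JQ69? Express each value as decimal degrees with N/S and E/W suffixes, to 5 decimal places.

Field B=1, A=0: +1·20° lon, +0·10° lat → SW at lon -160°, lat -90°.
Square 9, 5: +9·2° lon, +5·1° lat → SW at lon -142°, lat -85°.
Subsquare j=9, q=16: +9·0.0833333° lon, +16·0.0416667° lat → SW at lon -141.25°, lat -84.3333°.
Extended square 6, 9: +6·0.00833333° lon, +9·0.00416667° lat → SW at lon -141.2°, lat -84.2958°.
latitude 84.29583° S, longitude 141.20000° W.

84.29583° S, 141.20000° W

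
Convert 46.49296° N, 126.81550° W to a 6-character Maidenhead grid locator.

Shift to the Maidenhead origin (180°W, 90°S): lon 53.1845, lat 136.4930.
Field: 53.1845/20 → 2 → C, 136.4930/10 → 13 → N; chars CN.
Square: 13.1845/2 → 6, 6.4930/1 → 6; chars 66.
Subsquare: 1.1845/0.0833333 → 14 → o, 0.4930/0.0416667 → 11 → l; chars ol.

CN66ol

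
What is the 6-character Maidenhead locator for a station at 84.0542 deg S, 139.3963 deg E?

PA95qw

Add 180° to longitude and 90° to latitude: 319.3963, 5.9458.
Field: lon ⌊319.3963/20⌋ = 15 → P; lat ⌊5.9458/10⌋ = 0 → A.
Square: lon ⌊19.3963/2⌋ = 9; lat ⌊5.9458/1⌋ = 5.
Subsquare: lon ⌊1.3963/0.0833333⌋ = 16 → q; lat ⌊0.9458/0.0416667⌋ = 22 → w.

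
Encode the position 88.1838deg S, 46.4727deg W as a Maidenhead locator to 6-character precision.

GA61st

Shift to the Maidenhead origin (180°W, 90°S): lon 133.5273, lat 1.8162.
Field (20°×10°, letters A–R): 133.5273/20 → 6 → G, 1.8162/10 → 0 → A; chars GA.
Square (2°×1°, digits 0–9): 13.5273/2 → 6, 1.8162/1 → 1; chars 61.
Subsquare (5′×2.5′, letters a–x): 1.5273/0.0833333 → 18 → s, 0.8162/0.0416667 → 19 → t; chars st.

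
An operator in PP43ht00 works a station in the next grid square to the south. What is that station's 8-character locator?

PP43hs09

Latitude extended square 0; −1 → -1, wraps to 9, carry into subsquare.
Latitude subsquare t = 19; −1 → 18 = s.
The longitude characters are unchanged.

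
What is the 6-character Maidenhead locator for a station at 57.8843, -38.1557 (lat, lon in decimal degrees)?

HO07wv

Add 180° to longitude and 90° to latitude: 141.8443, 147.8843.
Field: lon ⌊141.8443/20⌋ = 7 → H; lat ⌊147.8843/10⌋ = 14 → O.
Square: lon ⌊1.8443/2⌋ = 0; lat ⌊7.8843/1⌋ = 7.
Subsquare: lon ⌊1.8443/0.0833333⌋ = 22 → w; lat ⌊0.8843/0.0416667⌋ = 21 → v.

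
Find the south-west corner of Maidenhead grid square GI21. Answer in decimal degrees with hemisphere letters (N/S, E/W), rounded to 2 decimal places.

9.00° S, 56.00° W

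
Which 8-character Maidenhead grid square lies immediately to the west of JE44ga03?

Longitude extended square 0; −1 → -1, wraps to 9, carry into subsquare.
Longitude subsquare g = 6; −1 → 5 = f.
The latitude characters are unchanged.

JE44fa93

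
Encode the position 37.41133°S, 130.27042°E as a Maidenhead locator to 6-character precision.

Add 180° to longitude and 90° to latitude: 310.2704, 52.5887.
Field: 310.2704/20 → 15 → P, 52.5887/10 → 5 → F; chars PF.
Square: 10.2704/2 → 5, 2.5887/1 → 2; chars 52.
Subsquare: 0.2704/0.0833333 → 3 → d, 0.5887/0.0416667 → 14 → o; chars do.

PF52do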